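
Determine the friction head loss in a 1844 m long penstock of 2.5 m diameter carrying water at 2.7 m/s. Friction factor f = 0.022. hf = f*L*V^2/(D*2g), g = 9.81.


hf = 0.022 * 1844 * 2.7^2 / (2.5 * 2 * 9.81) = 6.0294 m


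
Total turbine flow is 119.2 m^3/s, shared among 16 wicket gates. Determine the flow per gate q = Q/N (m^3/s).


q = 119.2 / 16 = 7.4500 m^3/s


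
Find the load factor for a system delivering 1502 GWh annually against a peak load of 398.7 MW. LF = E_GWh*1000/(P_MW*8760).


LF = 1502 * 1000 / (398.7 * 8760) = 0.4301


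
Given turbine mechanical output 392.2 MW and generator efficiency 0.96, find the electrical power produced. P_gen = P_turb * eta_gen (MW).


P_gen = 392.2 * 0.96 = 376.5120 MW


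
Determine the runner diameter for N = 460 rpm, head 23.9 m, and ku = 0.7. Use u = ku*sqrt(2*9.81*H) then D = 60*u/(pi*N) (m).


u = 0.7 * sqrt(2*9.81*23.9) = 15.1582 m/s
D = 60 * 15.1582 / (pi * 460) = 0.6293 m


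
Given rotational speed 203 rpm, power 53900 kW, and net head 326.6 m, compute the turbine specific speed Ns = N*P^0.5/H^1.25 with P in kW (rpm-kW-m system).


Ns = 203 * 53900^0.5 / 326.6^1.25 = 33.9446


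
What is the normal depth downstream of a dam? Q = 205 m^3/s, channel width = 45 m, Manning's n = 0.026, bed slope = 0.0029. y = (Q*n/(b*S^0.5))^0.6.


y = (205 * 0.026 / (45 * 0.0029^0.5))^0.6 = 1.6047 m


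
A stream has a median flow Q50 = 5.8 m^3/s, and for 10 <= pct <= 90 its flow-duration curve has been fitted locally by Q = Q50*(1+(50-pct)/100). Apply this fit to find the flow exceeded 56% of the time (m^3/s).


Q = 5.8 * (1 + (50 - 56)/100) = 5.4520 m^3/s


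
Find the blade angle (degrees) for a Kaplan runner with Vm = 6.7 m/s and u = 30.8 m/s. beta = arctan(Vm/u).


beta = arctan(6.7 / 30.8) = 12.2725 degrees


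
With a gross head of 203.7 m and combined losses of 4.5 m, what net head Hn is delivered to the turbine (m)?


Hn = 203.7 - 4.5 = 199.2000 m


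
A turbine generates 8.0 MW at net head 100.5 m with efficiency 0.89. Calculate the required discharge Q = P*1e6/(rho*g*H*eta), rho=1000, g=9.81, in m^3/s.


Q = 8.0 * 1e6 / (1000 * 9.81 * 100.5 * 0.89) = 9.1173 m^3/s


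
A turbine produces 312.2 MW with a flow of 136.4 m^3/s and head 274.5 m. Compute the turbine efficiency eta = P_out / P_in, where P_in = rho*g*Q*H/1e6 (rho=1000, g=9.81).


P_in = 1000 * 9.81 * 136.4 * 274.5 / 1e6 = 367.3041 MW
eta = 312.2 / 367.3041 = 0.8500


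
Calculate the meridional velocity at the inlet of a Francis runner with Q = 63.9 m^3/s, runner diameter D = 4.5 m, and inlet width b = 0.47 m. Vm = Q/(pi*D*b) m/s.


Vm = 63.9 / (pi * 4.5 * 0.47) = 9.6170 m/s


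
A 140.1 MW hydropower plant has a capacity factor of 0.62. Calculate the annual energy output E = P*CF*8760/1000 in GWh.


E = 140.1 * 0.62 * 8760 / 1000 = 760.9111 GWh


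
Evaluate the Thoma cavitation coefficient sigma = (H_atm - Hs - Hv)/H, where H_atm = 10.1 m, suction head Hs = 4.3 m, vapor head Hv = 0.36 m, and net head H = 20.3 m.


sigma = (10.1 - 4.3 - 0.36) / 20.3 = 0.2680


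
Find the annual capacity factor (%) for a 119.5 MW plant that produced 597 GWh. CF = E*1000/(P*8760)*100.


CF = 597 * 1000 / (119.5 * 8760) * 100 = 57.0299 %


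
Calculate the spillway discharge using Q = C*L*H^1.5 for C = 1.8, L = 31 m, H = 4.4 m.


Q = 1.8 * 31 * 4.4^1.5 = 515.0071 m^3/s


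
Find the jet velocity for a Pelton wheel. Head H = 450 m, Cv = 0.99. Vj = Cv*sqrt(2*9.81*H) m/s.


Vj = 0.99 * sqrt(2*9.81*450) = 93.0231 m/s


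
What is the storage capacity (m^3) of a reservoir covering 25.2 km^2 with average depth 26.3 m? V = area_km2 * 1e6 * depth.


V = 25.2 * 1e6 * 26.3 = 6.6276e+08 m^3


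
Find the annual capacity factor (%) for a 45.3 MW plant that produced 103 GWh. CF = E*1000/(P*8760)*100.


CF = 103 * 1000 / (45.3 * 8760) * 100 = 25.9558 %


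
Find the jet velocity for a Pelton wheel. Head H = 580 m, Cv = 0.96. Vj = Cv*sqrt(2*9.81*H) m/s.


Vj = 0.96 * sqrt(2*9.81*580) = 102.4082 m/s


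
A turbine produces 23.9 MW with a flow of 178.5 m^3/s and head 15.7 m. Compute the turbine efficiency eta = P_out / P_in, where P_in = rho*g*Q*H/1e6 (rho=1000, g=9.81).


P_in = 1000 * 9.81 * 178.5 * 15.7 / 1e6 = 27.4920 MW
eta = 23.9 / 27.4920 = 0.8693


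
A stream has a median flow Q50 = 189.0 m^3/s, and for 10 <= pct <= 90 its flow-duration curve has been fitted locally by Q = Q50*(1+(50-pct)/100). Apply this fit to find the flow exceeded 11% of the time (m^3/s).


Q = 189.0 * (1 + (50 - 11)/100) = 262.7100 m^3/s


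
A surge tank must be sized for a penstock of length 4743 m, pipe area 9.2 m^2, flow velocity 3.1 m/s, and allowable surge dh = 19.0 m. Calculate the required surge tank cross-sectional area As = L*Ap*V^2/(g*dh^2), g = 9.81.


As = 4743 * 9.2 * 3.1^2 / (9.81 * 19.0^2) = 118.4099 m^2


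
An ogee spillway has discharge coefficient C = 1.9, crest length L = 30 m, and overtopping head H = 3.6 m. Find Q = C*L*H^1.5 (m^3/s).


Q = 1.9 * 30 * 3.6^1.5 = 389.3396 m^3/s


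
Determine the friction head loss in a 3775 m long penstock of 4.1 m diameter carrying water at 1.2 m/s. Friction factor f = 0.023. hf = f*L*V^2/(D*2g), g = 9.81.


hf = 0.023 * 3775 * 1.2^2 / (4.1 * 2 * 9.81) = 1.5543 m


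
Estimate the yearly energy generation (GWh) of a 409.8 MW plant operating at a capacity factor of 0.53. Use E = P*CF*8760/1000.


E = 409.8 * 0.53 * 8760 / 1000 = 1902.6194 GWh


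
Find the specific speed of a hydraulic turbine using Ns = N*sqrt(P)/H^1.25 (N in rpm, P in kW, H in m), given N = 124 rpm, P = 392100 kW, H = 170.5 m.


Ns = 124 * 392100^0.5 / 170.5^1.25 = 126.0273


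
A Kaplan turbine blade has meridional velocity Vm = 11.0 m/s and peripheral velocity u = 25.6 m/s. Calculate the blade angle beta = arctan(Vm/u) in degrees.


beta = arctan(11.0 / 25.6) = 23.2526 degrees


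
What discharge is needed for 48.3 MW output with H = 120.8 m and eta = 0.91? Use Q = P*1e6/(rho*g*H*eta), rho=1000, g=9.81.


Q = 48.3 * 1e6 / (1000 * 9.81 * 120.8 * 0.91) = 44.7888 m^3/s


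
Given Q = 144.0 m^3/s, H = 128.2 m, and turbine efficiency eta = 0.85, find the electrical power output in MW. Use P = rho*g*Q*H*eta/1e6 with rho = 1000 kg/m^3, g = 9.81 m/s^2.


P = 1000 * 9.81 * 144.0 * 128.2 * 0.85 / 1e6 = 153.9354 MW


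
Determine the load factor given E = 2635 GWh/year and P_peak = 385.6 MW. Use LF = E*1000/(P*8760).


LF = 2635 * 1000 / (385.6 * 8760) = 0.7801


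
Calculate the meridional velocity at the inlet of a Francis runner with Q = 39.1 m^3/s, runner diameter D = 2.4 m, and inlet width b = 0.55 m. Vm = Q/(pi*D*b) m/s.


Vm = 39.1 / (pi * 2.4 * 0.55) = 9.4287 m/s


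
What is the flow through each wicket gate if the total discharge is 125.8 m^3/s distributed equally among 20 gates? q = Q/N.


q = 125.8 / 20 = 6.2900 m^3/s


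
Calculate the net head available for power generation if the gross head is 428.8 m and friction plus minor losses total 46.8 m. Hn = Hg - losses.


Hn = 428.8 - 46.8 = 382.0000 m


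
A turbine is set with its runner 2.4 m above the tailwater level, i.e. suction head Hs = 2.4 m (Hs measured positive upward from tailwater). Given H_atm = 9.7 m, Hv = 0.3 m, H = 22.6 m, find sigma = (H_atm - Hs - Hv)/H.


sigma = (9.7 - 2.4 - 0.3) / 22.6 = 0.3097


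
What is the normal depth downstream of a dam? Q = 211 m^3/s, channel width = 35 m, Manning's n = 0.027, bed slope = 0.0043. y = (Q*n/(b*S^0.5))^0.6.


y = (211 * 0.027 / (35 * 0.0043^0.5))^0.6 = 1.7255 m


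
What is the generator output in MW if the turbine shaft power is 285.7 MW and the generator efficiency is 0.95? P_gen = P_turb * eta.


P_gen = 285.7 * 0.95 = 271.4150 MW


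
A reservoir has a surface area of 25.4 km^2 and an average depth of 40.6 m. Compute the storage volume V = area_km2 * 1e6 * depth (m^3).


V = 25.4 * 1e6 * 40.6 = 1.0312e+09 m^3


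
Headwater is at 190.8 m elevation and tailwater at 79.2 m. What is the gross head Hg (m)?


Hg = 190.8 - 79.2 = 111.6000 m


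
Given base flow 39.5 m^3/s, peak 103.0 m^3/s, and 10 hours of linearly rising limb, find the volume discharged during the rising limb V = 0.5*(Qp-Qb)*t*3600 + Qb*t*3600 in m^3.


V = 0.5*(103.0 - 39.5)*10*3600 + 39.5*10*3600 = 2.5650e+06 m^3


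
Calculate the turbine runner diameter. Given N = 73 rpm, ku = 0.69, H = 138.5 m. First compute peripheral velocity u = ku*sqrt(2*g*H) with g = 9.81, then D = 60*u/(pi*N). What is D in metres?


u = 0.69 * sqrt(2*9.81*138.5) = 35.9686 m/s
D = 60 * 35.9686 / (pi * 73) = 9.4103 m


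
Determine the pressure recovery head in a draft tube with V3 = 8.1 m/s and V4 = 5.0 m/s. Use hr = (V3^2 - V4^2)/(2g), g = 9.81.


hr = (8.1^2 - 5.0^2) / (2*9.81) = 2.0698 m


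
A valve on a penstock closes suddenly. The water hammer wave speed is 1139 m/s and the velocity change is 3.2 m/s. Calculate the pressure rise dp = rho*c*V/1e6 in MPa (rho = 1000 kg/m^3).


dp = 1000 * 1139 * 3.2 / 1e6 = 3.6448 MPa


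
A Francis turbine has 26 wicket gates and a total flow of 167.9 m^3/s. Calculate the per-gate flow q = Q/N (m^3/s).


q = 167.9 / 26 = 6.4577 m^3/s


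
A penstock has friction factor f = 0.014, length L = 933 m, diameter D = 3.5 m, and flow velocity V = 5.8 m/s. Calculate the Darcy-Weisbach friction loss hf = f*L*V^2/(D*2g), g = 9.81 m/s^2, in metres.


hf = 0.014 * 933 * 5.8^2 / (3.5 * 2 * 9.81) = 6.3988 m


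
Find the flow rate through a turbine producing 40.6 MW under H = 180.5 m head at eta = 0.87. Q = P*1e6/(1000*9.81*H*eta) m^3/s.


Q = 40.6 * 1e6 / (1000 * 9.81 * 180.5 * 0.87) = 26.3549 m^3/s


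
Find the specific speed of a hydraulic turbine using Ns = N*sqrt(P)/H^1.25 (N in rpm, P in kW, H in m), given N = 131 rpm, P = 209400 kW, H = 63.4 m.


Ns = 131 * 209400^0.5 / 63.4^1.25 = 335.0797


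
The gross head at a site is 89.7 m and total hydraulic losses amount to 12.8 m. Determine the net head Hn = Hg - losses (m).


Hn = 89.7 - 12.8 = 76.9000 m


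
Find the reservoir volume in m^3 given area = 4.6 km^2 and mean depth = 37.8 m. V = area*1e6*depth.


V = 4.6 * 1e6 * 37.8 = 1.7388e+08 m^3


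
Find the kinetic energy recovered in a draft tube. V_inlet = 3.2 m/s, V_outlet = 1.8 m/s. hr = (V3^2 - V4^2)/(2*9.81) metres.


hr = (3.2^2 - 1.8^2) / (2*9.81) = 0.3568 m


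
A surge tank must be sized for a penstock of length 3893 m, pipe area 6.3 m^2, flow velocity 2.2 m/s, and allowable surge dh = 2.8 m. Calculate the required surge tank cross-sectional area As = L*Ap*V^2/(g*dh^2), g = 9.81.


As = 3893 * 6.3 * 2.2^2 / (9.81 * 2.8^2) = 1543.4240 m^2


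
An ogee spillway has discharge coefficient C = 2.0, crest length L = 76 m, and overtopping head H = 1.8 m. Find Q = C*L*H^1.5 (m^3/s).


Q = 2.0 * 76 * 1.8^1.5 = 367.0729 m^3/s


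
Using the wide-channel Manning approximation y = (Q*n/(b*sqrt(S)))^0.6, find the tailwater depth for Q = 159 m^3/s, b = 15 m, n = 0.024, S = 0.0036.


y = (159 * 0.024 / (15 * 0.0036^0.5))^0.6 = 2.3791 m


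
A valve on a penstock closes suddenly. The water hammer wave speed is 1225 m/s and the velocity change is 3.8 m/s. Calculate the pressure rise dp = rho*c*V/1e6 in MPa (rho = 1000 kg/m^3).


dp = 1000 * 1225 * 3.8 / 1e6 = 4.6550 MPa


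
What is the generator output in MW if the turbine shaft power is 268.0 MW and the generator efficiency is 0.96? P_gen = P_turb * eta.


P_gen = 268.0 * 0.96 = 257.2800 MW


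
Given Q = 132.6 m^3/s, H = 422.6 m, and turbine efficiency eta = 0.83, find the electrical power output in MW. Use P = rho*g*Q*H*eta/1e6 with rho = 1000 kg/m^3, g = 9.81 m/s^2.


P = 1000 * 9.81 * 132.6 * 422.6 * 0.83 / 1e6 = 456.2681 MW


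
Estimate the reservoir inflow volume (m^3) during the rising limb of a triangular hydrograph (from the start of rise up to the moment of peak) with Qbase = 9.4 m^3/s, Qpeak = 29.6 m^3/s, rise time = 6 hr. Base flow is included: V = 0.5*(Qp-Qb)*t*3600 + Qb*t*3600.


V = 0.5*(29.6 - 9.4)*6*3600 + 9.4*6*3600 = 421200.0000 m^3


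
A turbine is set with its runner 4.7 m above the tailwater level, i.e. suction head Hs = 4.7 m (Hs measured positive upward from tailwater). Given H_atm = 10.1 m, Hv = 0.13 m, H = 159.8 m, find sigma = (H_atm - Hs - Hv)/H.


sigma = (10.1 - 4.7 - 0.13) / 159.8 = 0.0330


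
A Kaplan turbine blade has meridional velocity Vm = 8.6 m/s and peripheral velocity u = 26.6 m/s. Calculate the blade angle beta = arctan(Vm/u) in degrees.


beta = arctan(8.6 / 26.6) = 17.9164 degrees


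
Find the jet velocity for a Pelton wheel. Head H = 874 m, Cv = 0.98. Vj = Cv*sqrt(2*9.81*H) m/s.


Vj = 0.98 * sqrt(2*9.81*874) = 128.3309 m/s


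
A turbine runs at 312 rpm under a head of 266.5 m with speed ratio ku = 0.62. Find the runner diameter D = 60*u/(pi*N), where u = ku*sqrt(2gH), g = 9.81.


u = 0.62 * sqrt(2*9.81*266.5) = 44.8322 m/s
D = 60 * 44.8322 / (pi * 312) = 2.7443 m


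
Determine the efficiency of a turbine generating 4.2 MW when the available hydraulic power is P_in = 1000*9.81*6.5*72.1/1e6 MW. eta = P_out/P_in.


P_in = 1000 * 9.81 * 6.5 * 72.1 / 1e6 = 4.5975 MW
eta = 4.2 / 4.5975 = 0.9135


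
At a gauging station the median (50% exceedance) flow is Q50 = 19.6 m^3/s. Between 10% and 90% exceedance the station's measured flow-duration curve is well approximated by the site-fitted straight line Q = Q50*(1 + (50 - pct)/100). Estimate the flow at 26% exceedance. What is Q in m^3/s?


Q = 19.6 * (1 + (50 - 26)/100) = 24.3040 m^3/s


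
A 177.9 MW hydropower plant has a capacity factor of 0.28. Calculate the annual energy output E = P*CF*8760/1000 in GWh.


E = 177.9 * 0.28 * 8760 / 1000 = 436.3531 GWh


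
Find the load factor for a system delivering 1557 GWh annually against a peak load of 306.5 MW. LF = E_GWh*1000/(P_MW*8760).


LF = 1557 * 1000 / (306.5 * 8760) = 0.5799


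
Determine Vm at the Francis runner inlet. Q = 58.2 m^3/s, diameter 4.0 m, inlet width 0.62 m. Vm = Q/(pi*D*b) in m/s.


Vm = 58.2 / (pi * 4.0 * 0.62) = 7.4700 m/s


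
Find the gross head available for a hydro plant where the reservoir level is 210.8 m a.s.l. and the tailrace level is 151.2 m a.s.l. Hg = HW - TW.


Hg = 210.8 - 151.2 = 59.6000 m


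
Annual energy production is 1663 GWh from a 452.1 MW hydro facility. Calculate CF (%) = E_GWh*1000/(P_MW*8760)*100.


CF = 1663 * 1000 / (452.1 * 8760) * 100 = 41.9908 %


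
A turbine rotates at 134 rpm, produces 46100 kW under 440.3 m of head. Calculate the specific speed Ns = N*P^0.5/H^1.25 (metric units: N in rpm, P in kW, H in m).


Ns = 134 * 46100^0.5 / 440.3^1.25 = 14.2649


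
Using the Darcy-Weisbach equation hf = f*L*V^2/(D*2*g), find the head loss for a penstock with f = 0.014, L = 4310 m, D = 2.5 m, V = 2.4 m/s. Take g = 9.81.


hf = 0.014 * 4310 * 2.4^2 / (2.5 * 2 * 9.81) = 7.0858 m


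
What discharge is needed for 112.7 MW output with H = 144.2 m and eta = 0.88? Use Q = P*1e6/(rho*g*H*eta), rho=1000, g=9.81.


Q = 112.7 * 1e6 / (1000 * 9.81 * 144.2 * 0.88) = 90.5330 m^3/s


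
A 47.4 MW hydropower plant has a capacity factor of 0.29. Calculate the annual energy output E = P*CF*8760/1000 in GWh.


E = 47.4 * 0.29 * 8760 / 1000 = 120.4150 GWh


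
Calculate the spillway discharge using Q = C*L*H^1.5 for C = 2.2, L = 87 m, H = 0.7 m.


Q = 2.2 * 87 * 0.7^1.5 = 112.0957 m^3/s


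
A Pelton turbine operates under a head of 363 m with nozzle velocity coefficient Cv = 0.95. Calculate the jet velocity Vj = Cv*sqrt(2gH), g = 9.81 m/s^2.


Vj = 0.95 * sqrt(2*9.81*363) = 80.1727 m/s


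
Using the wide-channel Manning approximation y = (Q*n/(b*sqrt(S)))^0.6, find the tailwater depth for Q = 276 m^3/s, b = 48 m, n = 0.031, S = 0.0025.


y = (276 * 0.031 / (48 * 0.0025^0.5))^0.6 = 2.1441 m


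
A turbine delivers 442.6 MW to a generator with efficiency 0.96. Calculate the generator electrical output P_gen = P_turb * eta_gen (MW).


P_gen = 442.6 * 0.96 = 424.8960 MW


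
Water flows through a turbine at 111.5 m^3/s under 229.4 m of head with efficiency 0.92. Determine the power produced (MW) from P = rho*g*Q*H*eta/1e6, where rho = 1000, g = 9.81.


P = 1000 * 9.81 * 111.5 * 229.4 * 0.92 / 1e6 = 230.8475 MW


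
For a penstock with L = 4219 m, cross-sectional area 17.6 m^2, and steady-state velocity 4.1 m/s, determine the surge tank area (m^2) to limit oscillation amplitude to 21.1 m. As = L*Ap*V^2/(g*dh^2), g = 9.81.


As = 4219 * 17.6 * 4.1^2 / (9.81 * 21.1^2) = 285.7959 m^2


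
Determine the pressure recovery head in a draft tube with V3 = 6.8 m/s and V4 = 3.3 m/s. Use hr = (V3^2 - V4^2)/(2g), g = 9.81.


hr = (6.8^2 - 3.3^2) / (2*9.81) = 1.8017 m


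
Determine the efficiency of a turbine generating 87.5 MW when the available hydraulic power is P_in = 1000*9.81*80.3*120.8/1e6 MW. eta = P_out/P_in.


P_in = 1000 * 9.81 * 80.3 * 120.8 / 1e6 = 95.1594 MW
eta = 87.5 / 95.1594 = 0.9195


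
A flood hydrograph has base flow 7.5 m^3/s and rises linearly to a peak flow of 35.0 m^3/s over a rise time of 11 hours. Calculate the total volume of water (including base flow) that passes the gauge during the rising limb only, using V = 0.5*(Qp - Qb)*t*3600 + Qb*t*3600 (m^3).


V = 0.5*(35.0 - 7.5)*11*3600 + 7.5*11*3600 = 841500.0000 m^3


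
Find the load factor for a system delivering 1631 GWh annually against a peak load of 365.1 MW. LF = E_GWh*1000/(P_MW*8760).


LF = 1631 * 1000 / (365.1 * 8760) = 0.5100


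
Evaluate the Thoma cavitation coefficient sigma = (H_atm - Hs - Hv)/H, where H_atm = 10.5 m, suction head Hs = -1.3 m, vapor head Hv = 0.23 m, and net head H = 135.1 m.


sigma = (10.5 - (-1.3) - 0.23) / 135.1 = 0.0856


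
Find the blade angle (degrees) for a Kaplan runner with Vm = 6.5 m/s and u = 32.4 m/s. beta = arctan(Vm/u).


beta = arctan(6.5 / 32.4) = 11.3439 degrees


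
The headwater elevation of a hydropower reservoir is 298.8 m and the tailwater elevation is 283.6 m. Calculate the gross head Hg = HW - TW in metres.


Hg = 298.8 - 283.6 = 15.2000 m


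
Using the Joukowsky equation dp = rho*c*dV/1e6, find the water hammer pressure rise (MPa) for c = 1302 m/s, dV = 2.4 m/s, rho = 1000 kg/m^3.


dp = 1000 * 1302 * 2.4 / 1e6 = 3.1248 MPa


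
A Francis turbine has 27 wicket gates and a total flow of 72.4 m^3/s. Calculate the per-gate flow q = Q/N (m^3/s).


q = 72.4 / 27 = 2.6815 m^3/s


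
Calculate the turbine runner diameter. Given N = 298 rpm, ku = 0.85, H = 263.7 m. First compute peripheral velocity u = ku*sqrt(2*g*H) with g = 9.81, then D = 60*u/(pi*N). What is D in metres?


u = 0.85 * sqrt(2*9.81*263.7) = 61.1397 m/s
D = 60 * 61.1397 / (pi * 298) = 3.9184 m


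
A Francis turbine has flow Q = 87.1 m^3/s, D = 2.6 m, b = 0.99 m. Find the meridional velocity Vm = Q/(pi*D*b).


Vm = 87.1 / (pi * 2.6 * 0.99) = 10.7711 m/s


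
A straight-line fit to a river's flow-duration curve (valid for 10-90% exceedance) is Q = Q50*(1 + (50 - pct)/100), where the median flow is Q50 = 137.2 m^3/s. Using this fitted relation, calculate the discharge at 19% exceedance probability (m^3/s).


Q = 137.2 * (1 + (50 - 19)/100) = 179.7320 m^3/s


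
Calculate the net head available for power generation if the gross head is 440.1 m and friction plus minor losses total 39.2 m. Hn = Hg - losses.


Hn = 440.1 - 39.2 = 400.9000 m


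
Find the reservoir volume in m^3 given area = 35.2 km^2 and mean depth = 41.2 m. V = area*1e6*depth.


V = 35.2 * 1e6 * 41.2 = 1.4502e+09 m^3


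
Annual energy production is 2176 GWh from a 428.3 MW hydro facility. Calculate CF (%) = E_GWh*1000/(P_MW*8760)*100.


CF = 2176 * 1000 / (428.3 * 8760) * 100 = 57.9972 %


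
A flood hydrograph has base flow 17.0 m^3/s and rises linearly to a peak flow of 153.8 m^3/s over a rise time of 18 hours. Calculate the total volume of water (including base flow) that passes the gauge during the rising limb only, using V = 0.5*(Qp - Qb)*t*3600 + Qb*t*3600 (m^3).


V = 0.5*(153.8 - 17.0)*18*3600 + 17.0*18*3600 = 5.5339e+06 m^3


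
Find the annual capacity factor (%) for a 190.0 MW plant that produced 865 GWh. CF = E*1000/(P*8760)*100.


CF = 865 * 1000 / (190.0 * 8760) * 100 = 51.9707 %


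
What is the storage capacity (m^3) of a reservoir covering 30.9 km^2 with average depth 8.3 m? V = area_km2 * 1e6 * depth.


V = 30.9 * 1e6 * 8.3 = 2.5647e+08 m^3


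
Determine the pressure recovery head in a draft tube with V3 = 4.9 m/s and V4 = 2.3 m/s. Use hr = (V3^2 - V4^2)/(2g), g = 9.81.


hr = (4.9^2 - 2.3^2) / (2*9.81) = 0.9541 m


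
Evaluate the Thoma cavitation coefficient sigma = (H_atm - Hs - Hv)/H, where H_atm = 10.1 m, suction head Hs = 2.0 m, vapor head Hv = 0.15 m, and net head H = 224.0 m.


sigma = (10.1 - 2.0 - 0.15) / 224.0 = 0.0355


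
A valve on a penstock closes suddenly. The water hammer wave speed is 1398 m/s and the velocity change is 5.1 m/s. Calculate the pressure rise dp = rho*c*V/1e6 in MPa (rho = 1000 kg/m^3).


dp = 1000 * 1398 * 5.1 / 1e6 = 7.1298 MPa


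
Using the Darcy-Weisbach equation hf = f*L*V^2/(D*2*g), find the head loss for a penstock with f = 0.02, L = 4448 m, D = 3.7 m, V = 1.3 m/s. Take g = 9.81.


hf = 0.02 * 4448 * 1.3^2 / (3.7 * 2 * 9.81) = 2.0710 m


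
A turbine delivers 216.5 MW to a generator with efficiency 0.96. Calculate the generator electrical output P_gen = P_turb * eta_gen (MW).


P_gen = 216.5 * 0.96 = 207.8400 MW


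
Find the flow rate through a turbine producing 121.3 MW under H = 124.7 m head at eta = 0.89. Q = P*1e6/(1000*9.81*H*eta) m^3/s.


Q = 121.3 * 1e6 / (1000 * 9.81 * 124.7 * 0.89) = 111.4129 m^3/s


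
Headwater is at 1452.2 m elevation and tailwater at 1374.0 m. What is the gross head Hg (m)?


Hg = 1452.2 - 1374.0 = 78.2000 m


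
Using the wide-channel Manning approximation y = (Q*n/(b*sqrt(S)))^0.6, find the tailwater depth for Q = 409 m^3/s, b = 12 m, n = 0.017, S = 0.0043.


y = (409 * 0.017 / (12 * 0.0043^0.5))^0.6 = 3.6962 m


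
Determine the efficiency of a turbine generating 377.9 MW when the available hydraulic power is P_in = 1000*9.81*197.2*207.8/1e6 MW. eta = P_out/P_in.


P_in = 1000 * 9.81 * 197.2 * 207.8 / 1e6 = 401.9957 MW
eta = 377.9 / 401.9957 = 0.9401


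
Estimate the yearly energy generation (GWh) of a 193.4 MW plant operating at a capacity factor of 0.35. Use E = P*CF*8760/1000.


E = 193.4 * 0.35 * 8760 / 1000 = 592.9644 GWh


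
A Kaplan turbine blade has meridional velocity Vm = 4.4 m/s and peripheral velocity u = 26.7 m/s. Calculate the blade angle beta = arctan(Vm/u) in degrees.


beta = arctan(4.4 / 26.7) = 9.3579 degrees


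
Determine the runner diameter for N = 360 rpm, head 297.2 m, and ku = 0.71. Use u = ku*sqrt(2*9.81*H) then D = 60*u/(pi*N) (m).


u = 0.71 * sqrt(2*9.81*297.2) = 54.2166 m/s
D = 60 * 54.2166 / (pi * 360) = 2.8763 m


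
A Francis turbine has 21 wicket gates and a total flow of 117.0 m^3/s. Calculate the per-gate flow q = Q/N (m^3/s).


q = 117.0 / 21 = 5.5714 m^3/s


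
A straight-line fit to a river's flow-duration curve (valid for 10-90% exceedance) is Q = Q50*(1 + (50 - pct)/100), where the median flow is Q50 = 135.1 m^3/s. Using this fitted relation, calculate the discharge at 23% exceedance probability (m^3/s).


Q = 135.1 * (1 + (50 - 23)/100) = 171.5770 m^3/s


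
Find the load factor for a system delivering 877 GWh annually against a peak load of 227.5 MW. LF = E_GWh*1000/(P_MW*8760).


LF = 877 * 1000 / (227.5 * 8760) = 0.4401


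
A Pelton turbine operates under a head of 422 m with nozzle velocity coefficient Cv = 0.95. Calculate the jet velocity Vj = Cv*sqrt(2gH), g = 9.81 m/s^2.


Vj = 0.95 * sqrt(2*9.81*422) = 86.4429 m/s


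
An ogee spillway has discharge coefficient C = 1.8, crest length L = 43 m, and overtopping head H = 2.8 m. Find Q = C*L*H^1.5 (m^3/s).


Q = 1.8 * 43 * 2.8^1.5 = 362.6419 m^3/s


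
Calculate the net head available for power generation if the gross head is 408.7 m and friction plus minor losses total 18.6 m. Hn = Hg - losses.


Hn = 408.7 - 18.6 = 390.1000 m


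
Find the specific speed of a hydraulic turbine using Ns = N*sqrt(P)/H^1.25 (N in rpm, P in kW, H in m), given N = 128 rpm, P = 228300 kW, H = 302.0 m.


Ns = 128 * 228300^0.5 / 302.0^1.25 = 48.5796


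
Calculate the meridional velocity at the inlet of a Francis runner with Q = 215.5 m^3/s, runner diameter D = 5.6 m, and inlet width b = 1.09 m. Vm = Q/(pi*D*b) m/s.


Vm = 215.5 / (pi * 5.6 * 1.09) = 11.2378 m/s


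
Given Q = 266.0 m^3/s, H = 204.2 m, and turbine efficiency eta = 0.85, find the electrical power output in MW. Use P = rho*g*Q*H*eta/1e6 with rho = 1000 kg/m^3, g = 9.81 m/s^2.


P = 1000 * 9.81 * 266.0 * 204.2 * 0.85 / 1e6 = 452.9240 MW


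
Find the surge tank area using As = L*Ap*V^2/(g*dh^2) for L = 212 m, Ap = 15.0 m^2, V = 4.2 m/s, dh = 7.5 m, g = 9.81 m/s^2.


As = 212 * 15.0 * 4.2^2 / (9.81 * 7.5^2) = 101.6563 m^2


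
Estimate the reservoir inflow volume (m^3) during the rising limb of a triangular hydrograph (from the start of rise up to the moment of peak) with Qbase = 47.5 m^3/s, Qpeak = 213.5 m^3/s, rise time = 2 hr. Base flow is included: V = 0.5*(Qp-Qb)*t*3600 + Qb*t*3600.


V = 0.5*(213.5 - 47.5)*2*3600 + 47.5*2*3600 = 939600.0000 m^3


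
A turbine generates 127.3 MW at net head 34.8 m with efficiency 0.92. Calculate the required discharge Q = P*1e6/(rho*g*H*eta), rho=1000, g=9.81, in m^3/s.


Q = 127.3 * 1e6 / (1000 * 9.81 * 34.8 * 0.92) = 405.3147 m^3/s


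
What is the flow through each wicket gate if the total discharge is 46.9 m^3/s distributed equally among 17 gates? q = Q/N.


q = 46.9 / 17 = 2.7588 m^3/s


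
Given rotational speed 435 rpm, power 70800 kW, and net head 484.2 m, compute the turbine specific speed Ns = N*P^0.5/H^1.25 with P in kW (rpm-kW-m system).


Ns = 435 * 70800^0.5 / 484.2^1.25 = 50.9595


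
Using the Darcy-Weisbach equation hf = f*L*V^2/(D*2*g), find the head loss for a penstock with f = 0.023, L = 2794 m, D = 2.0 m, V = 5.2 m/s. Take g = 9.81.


hf = 0.023 * 2794 * 5.2^2 / (2.0 * 2 * 9.81) = 44.2825 m


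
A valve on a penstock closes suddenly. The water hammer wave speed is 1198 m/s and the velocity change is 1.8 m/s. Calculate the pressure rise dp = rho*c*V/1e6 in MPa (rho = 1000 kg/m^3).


dp = 1000 * 1198 * 1.8 / 1e6 = 2.1564 MPa


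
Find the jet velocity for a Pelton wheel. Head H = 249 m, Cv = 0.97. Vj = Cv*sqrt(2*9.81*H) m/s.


Vj = 0.97 * sqrt(2*9.81*249) = 67.7986 m/s


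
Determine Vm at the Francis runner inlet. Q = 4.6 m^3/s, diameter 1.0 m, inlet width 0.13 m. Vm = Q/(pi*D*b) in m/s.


Vm = 4.6 / (pi * 1.0 * 0.13) = 11.2633 m/s


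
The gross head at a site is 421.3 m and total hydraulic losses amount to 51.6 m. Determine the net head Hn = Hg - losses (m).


Hn = 421.3 - 51.6 = 369.7000 m


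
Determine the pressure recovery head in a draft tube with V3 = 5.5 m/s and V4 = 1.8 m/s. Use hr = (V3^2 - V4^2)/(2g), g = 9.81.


hr = (5.5^2 - 1.8^2) / (2*9.81) = 1.3767 m


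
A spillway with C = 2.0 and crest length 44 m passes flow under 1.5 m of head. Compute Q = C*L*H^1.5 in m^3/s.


Q = 2.0 * 44 * 1.5^1.5 = 161.6663 m^3/s


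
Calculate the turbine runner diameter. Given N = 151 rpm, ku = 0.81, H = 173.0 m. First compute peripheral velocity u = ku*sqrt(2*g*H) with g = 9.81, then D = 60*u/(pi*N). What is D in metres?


u = 0.81 * sqrt(2*9.81*173.0) = 47.1908 m/s
D = 60 * 47.1908 / (pi * 151) = 5.9687 m


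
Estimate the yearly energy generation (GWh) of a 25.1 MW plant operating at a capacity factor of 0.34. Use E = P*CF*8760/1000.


E = 25.1 * 0.34 * 8760 / 1000 = 74.7578 GWh


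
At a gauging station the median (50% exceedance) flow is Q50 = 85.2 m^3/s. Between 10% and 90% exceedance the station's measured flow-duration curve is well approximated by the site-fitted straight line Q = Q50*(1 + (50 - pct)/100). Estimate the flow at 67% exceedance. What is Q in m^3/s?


Q = 85.2 * (1 + (50 - 67)/100) = 70.7160 m^3/s


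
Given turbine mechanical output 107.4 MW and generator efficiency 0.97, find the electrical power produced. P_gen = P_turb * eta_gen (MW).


P_gen = 107.4 * 0.97 = 104.1780 MW


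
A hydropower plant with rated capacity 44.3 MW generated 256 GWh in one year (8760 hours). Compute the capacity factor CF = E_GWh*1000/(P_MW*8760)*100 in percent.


CF = 256 * 1000 / (44.3 * 8760) * 100 = 65.9678 %


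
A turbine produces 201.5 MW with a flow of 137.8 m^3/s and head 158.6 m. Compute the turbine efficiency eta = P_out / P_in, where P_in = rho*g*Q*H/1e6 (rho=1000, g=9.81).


P_in = 1000 * 9.81 * 137.8 * 158.6 / 1e6 = 214.3983 MW
eta = 201.5 / 214.3983 = 0.9398


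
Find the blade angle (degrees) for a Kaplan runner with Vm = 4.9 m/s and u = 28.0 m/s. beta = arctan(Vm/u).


beta = arctan(4.9 / 28.0) = 9.9262 degrees


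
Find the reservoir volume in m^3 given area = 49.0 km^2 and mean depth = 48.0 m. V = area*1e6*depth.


V = 49.0 * 1e6 * 48.0 = 2.3520e+09 m^3


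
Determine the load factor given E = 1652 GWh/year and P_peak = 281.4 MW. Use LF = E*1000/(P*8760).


LF = 1652 * 1000 / (281.4 * 8760) = 0.6702


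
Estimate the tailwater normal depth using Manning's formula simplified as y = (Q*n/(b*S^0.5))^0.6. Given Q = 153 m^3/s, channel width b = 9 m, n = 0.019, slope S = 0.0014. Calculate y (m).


y = (153 * 0.019 / (9 * 0.0014^0.5))^0.6 = 3.6449 m


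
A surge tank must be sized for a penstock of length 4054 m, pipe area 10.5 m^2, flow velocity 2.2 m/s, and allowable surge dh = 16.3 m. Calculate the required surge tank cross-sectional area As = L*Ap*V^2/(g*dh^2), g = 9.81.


As = 4054 * 10.5 * 2.2^2 / (9.81 * 16.3^2) = 79.0450 m^2


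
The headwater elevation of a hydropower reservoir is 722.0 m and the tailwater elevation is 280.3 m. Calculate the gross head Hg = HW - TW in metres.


Hg = 722.0 - 280.3 = 441.7000 m


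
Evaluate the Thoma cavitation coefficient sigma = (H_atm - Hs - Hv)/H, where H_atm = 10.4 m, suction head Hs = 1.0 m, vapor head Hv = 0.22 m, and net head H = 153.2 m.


sigma = (10.4 - 1.0 - 0.22) / 153.2 = 0.0599


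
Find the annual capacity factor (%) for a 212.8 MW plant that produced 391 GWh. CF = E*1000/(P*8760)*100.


CF = 391 * 1000 / (212.8 * 8760) * 100 = 20.9750 %


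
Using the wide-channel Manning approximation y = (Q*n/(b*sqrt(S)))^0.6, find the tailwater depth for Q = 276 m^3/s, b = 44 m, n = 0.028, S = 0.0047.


y = (276 * 0.028 / (44 * 0.0047^0.5))^0.6 = 1.7585 m


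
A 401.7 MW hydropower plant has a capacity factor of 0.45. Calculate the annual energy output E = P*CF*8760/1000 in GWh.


E = 401.7 * 0.45 * 8760 / 1000 = 1583.5014 GWh


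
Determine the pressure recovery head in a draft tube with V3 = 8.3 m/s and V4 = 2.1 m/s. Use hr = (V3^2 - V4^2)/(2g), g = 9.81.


hr = (8.3^2 - 2.1^2) / (2*9.81) = 3.2864 m


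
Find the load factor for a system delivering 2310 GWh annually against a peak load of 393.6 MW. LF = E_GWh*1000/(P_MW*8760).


LF = 2310 * 1000 / (393.6 * 8760) = 0.6700


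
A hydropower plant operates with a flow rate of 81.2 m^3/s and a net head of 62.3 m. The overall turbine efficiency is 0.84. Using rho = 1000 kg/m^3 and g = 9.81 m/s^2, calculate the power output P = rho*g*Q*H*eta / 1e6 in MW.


P = 1000 * 9.81 * 81.2 * 62.3 * 0.84 / 1e6 = 41.6862 MW


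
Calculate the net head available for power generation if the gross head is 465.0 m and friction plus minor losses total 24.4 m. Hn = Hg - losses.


Hn = 465.0 - 24.4 = 440.6000 m


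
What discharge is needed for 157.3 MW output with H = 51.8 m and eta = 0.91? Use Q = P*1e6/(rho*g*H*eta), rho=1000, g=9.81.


Q = 157.3 * 1e6 / (1000 * 9.81 * 51.8 * 0.91) = 340.1642 m^3/s


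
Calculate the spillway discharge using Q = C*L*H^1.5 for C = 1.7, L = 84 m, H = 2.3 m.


Q = 1.7 * 84 * 2.3^1.5 = 498.1039 m^3/s


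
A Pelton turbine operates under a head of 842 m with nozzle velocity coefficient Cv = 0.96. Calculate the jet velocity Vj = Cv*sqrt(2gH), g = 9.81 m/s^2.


Vj = 0.96 * sqrt(2*9.81*842) = 123.3891 m/s


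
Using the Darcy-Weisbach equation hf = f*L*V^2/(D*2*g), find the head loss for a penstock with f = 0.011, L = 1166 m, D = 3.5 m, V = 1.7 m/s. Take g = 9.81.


hf = 0.011 * 1166 * 1.7^2 / (3.5 * 2 * 9.81) = 0.5398 m


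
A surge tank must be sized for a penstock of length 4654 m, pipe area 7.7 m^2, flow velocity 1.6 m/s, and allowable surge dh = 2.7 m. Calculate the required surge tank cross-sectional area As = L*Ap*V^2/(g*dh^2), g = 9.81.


As = 4654 * 7.7 * 1.6^2 / (9.81 * 2.7^2) = 1282.8047 m^2


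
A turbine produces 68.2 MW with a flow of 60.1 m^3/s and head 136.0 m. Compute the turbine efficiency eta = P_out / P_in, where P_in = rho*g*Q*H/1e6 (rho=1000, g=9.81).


P_in = 1000 * 9.81 * 60.1 * 136.0 / 1e6 = 80.1830 MW
eta = 68.2 / 80.1830 = 0.8506


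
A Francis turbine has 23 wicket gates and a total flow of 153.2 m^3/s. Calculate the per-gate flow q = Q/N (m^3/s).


q = 153.2 / 23 = 6.6609 m^3/s


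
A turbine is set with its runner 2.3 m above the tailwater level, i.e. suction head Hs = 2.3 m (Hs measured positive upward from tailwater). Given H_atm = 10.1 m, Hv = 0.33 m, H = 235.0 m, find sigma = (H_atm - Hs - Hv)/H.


sigma = (10.1 - 2.3 - 0.33) / 235.0 = 0.0318


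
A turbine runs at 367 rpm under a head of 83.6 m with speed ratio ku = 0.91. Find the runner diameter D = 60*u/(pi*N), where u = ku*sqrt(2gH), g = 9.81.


u = 0.91 * sqrt(2*9.81*83.6) = 36.8548 m/s
D = 60 * 36.8548 / (pi * 367) = 1.9179 m


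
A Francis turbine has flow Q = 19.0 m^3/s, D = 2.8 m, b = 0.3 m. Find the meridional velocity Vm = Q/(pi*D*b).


Vm = 19.0 / (pi * 2.8 * 0.3) = 7.1999 m/s


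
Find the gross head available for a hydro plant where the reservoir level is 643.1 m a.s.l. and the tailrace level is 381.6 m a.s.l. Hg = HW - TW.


Hg = 643.1 - 381.6 = 261.5000 m


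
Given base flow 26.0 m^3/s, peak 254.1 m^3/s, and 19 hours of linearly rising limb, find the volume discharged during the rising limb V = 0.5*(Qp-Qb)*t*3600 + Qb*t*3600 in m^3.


V = 0.5*(254.1 - 26.0)*19*3600 + 26.0*19*3600 = 9.5794e+06 m^3


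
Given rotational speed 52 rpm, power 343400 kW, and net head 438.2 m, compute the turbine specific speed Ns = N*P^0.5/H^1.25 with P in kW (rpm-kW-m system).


Ns = 52 * 343400^0.5 / 438.2^1.25 = 15.1989


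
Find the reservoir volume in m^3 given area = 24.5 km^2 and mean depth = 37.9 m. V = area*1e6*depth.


V = 24.5 * 1e6 * 37.9 = 9.2855e+08 m^3


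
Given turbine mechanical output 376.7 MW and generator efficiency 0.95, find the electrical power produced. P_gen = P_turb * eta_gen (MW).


P_gen = 376.7 * 0.95 = 357.8650 MW


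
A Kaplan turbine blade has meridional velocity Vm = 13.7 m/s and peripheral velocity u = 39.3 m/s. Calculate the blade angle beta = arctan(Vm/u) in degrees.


beta = arctan(13.7 / 39.3) = 19.2186 degrees


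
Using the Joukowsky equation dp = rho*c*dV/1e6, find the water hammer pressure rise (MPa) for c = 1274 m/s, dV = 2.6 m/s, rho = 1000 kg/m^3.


dp = 1000 * 1274 * 2.6 / 1e6 = 3.3124 MPa


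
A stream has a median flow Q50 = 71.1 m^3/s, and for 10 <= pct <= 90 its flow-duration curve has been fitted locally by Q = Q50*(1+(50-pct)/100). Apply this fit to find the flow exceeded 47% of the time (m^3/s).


Q = 71.1 * (1 + (50 - 47)/100) = 73.2330 m^3/s


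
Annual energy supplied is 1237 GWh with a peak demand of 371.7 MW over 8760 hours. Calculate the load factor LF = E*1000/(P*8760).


LF = 1237 * 1000 / (371.7 * 8760) = 0.3799


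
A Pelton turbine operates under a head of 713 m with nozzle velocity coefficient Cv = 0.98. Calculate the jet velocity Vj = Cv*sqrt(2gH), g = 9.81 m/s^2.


Vj = 0.98 * sqrt(2*9.81*713) = 115.9098 m/s


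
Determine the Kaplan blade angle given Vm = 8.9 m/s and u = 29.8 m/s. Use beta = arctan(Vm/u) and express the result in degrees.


beta = arctan(8.9 / 29.8) = 16.6287 degrees


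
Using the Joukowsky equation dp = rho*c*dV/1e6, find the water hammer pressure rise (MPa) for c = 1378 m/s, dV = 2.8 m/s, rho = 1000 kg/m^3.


dp = 1000 * 1378 * 2.8 / 1e6 = 3.8584 MPa


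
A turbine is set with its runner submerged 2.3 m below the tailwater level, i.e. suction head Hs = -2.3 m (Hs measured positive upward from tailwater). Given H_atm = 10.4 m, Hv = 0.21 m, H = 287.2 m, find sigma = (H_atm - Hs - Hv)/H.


sigma = (10.4 - (-2.3) - 0.21) / 287.2 = 0.0435


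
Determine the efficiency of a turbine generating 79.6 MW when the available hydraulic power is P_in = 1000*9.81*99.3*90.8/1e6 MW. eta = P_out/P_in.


P_in = 1000 * 9.81 * 99.3 * 90.8 / 1e6 = 88.4513 MW
eta = 79.6 / 88.4513 = 0.8999


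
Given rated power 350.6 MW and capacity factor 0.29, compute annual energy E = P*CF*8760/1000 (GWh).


E = 350.6 * 0.29 * 8760 / 1000 = 890.6642 GWh


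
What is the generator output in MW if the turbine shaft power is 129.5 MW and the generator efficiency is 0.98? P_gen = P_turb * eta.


P_gen = 129.5 * 0.98 = 126.9100 MW


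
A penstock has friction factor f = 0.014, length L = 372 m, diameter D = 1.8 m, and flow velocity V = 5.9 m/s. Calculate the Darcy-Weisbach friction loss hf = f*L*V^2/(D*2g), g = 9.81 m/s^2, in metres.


hf = 0.014 * 372 * 5.9^2 / (1.8 * 2 * 9.81) = 5.1334 m


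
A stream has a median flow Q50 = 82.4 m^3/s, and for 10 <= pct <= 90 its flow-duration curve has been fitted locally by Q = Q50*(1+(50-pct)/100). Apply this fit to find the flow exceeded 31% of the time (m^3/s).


Q = 82.4 * (1 + (50 - 31)/100) = 98.0560 m^3/s


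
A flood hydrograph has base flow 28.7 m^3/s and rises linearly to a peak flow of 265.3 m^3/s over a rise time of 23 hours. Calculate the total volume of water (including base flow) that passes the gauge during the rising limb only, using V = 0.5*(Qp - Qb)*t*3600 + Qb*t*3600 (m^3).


V = 0.5*(265.3 - 28.7)*23*3600 + 28.7*23*3600 = 1.2172e+07 m^3


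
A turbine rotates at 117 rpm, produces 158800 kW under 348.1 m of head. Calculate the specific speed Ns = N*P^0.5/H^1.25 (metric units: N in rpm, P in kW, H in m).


Ns = 117 * 158800^0.5 / 348.1^1.25 = 31.0085


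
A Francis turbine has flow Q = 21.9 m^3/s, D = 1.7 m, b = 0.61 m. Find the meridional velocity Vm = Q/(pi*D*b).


Vm = 21.9 / (pi * 1.7 * 0.61) = 6.7223 m/s


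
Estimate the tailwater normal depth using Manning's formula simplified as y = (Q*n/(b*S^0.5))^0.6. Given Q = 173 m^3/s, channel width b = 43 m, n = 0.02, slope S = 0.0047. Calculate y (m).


y = (173 * 0.02 / (43 * 0.0047^0.5))^0.6 = 1.1009 m


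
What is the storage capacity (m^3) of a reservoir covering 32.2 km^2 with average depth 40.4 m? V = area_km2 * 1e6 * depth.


V = 32.2 * 1e6 * 40.4 = 1.3009e+09 m^3


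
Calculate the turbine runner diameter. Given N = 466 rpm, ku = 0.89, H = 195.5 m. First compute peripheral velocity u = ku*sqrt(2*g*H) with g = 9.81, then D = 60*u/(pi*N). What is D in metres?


u = 0.89 * sqrt(2*9.81*195.5) = 55.1205 m/s
D = 60 * 55.1205 / (pi * 466) = 2.2591 m


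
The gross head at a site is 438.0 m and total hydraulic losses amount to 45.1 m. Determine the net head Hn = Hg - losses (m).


Hn = 438.0 - 45.1 = 392.9000 m


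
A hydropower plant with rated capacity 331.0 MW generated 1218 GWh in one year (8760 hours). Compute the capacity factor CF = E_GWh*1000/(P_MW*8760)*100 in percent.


CF = 1218 * 1000 / (331.0 * 8760) * 100 = 42.0064 %
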